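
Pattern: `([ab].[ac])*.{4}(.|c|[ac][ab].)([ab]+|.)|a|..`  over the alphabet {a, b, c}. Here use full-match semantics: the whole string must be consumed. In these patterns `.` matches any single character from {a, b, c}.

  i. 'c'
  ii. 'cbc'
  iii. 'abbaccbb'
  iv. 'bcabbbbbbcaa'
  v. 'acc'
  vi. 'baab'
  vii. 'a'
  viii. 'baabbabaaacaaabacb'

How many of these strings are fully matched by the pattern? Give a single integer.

2

i → no match
ii → no match
iii → no match
iv → no match
v → no match
vi → no match
vii → match
viii → match
Total matched: 2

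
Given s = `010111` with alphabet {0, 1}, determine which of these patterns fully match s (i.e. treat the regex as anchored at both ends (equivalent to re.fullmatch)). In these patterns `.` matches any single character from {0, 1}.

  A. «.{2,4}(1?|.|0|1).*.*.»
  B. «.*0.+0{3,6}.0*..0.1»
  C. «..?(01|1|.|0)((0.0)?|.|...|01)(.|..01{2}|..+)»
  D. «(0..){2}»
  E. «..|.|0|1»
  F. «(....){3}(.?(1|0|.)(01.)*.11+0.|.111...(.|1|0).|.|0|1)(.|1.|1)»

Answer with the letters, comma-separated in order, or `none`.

A → match
B → no match
C → match
D → no match
E → no match
F → no match

A, C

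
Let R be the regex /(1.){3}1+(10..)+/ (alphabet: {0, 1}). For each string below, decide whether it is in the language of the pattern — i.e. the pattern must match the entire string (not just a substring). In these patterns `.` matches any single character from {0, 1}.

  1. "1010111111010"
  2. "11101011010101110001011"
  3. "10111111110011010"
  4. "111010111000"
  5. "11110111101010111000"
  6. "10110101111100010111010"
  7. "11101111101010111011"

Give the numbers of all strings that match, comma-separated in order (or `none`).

1 → match
2 → match
3 → match
4 → match
5 → no match
6 → no match
7 → match

1, 2, 3, 4, 7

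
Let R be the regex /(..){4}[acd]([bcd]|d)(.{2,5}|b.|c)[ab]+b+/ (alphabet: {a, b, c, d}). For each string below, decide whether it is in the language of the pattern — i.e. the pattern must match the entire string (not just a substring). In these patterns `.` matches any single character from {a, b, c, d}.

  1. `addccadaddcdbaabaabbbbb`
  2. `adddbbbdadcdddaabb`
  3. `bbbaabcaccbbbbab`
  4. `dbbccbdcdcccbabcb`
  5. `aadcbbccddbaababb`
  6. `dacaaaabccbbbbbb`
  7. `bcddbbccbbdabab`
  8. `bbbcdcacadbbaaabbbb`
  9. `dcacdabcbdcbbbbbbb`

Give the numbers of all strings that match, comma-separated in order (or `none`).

1 → match
2 → match
3 → match
4 → no match
5 → match
6 → match
7 → no match
8 → match
9 → no match

1, 2, 3, 5, 6, 8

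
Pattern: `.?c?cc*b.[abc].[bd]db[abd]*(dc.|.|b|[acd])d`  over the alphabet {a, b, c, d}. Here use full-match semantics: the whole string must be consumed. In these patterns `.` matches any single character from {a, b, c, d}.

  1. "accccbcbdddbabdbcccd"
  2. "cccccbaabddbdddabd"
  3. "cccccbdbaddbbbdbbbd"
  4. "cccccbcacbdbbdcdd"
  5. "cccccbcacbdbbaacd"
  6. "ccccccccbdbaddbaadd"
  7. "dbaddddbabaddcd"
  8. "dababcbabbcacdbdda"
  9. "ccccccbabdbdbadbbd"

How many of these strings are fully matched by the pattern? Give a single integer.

6

1 → no match
2 → match
3 → match
4 → match
5 → match
6 → match
7 → no match
8 → no match — must end with "d"
9 → match
Total matched: 6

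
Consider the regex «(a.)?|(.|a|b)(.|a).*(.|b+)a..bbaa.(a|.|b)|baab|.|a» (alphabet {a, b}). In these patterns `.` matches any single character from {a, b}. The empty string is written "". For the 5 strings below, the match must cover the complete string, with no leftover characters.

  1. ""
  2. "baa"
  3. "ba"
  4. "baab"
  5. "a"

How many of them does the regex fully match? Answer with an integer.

3

1. "" → match
2. "baa" → no match
3. "ba" → no match
4. "baab" → match
5. "a" → match
Total matched: 3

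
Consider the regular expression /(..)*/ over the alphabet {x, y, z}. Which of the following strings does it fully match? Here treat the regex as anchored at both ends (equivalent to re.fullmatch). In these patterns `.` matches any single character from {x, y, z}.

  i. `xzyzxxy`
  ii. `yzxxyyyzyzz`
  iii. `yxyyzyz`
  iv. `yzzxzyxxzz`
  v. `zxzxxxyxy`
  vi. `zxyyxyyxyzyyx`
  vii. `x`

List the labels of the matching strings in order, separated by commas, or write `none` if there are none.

iv

i. `xzyzxxy` → no match
ii. `yzxxyyyzyzz` → no match
iii. `yxyyzyz` → no match
iv. `yzzxzyxxzz` → match
v. `zxzxxxyxy` → no match
vi → no match
vii. `x` → no match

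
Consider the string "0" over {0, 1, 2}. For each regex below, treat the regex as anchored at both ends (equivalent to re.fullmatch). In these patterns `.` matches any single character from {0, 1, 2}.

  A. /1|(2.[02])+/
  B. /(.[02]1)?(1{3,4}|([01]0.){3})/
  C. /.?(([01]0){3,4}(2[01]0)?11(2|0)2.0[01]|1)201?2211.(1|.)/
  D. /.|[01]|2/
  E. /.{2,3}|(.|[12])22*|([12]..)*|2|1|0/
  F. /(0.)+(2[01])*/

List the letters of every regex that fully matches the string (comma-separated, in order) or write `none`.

A → no match
B → no match
C → no match
D → match
E → match
F → no match

D, E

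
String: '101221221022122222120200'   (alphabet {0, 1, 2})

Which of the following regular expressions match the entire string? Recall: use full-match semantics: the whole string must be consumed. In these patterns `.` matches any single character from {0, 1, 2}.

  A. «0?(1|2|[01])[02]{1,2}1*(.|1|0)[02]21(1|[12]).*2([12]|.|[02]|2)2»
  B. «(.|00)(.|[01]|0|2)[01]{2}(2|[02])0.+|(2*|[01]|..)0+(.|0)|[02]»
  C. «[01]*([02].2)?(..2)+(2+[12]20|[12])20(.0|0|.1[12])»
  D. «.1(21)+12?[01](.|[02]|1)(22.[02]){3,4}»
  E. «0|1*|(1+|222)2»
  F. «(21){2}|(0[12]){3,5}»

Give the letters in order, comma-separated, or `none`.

C

A → no match — must end with '2'
B → no match
C → match
D → no match
E → no match
F → no match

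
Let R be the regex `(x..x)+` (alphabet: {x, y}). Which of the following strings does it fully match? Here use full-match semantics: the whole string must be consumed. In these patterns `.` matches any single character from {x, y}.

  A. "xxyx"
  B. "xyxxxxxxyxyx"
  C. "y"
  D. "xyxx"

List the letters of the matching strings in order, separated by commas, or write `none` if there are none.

A, D

A → match
B → no match
C → no match — must start with "x"
D → match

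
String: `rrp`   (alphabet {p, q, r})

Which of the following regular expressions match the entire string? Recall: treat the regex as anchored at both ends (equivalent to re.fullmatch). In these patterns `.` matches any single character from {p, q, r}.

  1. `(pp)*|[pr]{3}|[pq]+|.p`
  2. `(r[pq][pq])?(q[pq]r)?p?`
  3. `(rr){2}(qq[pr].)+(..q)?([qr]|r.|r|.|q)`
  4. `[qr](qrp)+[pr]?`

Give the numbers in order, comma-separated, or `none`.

1

1 → match
2 → no match
3 → no match
4 → no match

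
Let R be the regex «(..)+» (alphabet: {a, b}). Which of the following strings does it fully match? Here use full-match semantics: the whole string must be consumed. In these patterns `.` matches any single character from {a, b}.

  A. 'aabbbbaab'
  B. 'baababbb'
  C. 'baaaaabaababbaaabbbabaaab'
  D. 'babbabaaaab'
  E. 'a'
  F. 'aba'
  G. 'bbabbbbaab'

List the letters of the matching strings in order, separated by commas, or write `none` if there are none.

A. 'aabbbbaab' → no match
B. 'baababbb' → match
C → no match
D. 'babbabaaaab' → no match
E. 'a' → no match
F. 'aba' → no match
G. 'bbabbbbaab' → match

B, G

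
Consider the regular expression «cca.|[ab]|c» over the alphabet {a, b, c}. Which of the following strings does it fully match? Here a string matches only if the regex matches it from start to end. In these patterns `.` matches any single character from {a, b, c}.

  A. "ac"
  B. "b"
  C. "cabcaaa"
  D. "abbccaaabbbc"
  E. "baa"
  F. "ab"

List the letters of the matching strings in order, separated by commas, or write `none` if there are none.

A → no match
B → match
C → no match
D → no match
E → no match
F → no match

B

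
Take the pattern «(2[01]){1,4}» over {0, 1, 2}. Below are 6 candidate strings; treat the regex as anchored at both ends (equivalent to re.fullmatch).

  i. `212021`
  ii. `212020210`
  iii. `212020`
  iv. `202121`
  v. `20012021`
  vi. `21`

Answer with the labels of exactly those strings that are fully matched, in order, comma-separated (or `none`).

i. `212021` → match
ii. `212020210` → no match
iii. `212020` → match
iv. `202121` → match
v. `20012021` → no match
vi. `21` → match

i, iii, iv, vi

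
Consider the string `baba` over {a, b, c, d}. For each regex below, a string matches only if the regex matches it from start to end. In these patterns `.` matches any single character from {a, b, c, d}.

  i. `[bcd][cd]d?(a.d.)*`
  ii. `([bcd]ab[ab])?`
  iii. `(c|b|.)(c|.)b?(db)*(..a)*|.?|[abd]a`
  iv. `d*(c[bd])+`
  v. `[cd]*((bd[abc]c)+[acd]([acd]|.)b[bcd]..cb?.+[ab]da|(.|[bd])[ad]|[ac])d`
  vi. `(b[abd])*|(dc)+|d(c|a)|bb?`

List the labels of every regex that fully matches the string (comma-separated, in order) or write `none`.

i → no match
ii → match
iii → no match
iv → no match
v → no match — must end with `d`
vi → match

ii, vi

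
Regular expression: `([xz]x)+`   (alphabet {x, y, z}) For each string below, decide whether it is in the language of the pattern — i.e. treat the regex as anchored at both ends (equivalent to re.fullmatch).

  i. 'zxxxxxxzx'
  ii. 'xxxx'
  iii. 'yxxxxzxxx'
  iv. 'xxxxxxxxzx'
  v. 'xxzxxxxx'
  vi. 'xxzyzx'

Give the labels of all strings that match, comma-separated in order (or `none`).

i → no match
ii → match
iii → no match
iv → match
v → match
vi → no match

ii, iv, v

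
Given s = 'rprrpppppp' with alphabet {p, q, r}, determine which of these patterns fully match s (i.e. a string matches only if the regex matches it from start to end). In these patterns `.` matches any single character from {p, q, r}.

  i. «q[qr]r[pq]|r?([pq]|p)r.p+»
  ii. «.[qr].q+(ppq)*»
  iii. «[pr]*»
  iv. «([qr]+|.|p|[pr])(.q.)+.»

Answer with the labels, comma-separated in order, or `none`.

i → match
ii → no match
iii → match
iv → no match

i, iii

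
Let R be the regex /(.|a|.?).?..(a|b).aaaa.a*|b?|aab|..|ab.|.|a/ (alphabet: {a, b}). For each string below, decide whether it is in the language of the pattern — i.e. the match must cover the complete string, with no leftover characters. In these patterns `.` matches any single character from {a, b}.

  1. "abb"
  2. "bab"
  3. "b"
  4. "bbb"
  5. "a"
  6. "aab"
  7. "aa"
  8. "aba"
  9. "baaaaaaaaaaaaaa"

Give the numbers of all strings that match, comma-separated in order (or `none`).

1, 3, 5, 6, 7, 8, 9

1. "abb" → match
2. "bab" → no match
3. "b" → match
4. "bbb" → no match
5. "a" → match
6. "aab" → match
7. "aa" → match
8. "aba" → match
9 → match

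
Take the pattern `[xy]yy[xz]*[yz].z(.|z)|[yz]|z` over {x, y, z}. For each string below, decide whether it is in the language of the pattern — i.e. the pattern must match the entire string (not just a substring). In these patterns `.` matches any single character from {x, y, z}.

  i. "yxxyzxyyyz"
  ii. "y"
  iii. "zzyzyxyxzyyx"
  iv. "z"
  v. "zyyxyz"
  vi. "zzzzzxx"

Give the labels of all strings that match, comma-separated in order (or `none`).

ii, iv

i → no match
ii → match
iii → no match
iv → match
v → no match
vi → no match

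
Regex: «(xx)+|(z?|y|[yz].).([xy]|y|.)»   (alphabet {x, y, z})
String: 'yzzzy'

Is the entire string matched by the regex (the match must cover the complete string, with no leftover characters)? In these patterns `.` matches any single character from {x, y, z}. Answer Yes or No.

No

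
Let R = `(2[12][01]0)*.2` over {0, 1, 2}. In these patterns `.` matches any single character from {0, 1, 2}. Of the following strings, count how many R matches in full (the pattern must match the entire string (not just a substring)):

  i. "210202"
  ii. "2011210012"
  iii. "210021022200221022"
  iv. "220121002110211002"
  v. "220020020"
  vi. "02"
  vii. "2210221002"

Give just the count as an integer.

i → no match
ii → no match
iii → no match
iv → no match
v → no match — must end with "2"
vi → match
vii → match
Total matched: 2

2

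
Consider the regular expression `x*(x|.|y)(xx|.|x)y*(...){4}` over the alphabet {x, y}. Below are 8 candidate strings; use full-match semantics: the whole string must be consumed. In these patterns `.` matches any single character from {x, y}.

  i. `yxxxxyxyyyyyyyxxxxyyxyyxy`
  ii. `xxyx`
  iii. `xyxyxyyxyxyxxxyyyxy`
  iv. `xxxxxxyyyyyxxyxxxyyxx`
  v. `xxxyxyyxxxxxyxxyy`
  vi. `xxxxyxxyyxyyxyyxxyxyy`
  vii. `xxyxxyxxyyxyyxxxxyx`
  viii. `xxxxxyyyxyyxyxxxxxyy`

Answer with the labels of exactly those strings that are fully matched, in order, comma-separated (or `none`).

iv, v, vi, viii

i → no match
ii → no match
iii → no match
iv → match
v → match
vi → match
vii → no match
viii → match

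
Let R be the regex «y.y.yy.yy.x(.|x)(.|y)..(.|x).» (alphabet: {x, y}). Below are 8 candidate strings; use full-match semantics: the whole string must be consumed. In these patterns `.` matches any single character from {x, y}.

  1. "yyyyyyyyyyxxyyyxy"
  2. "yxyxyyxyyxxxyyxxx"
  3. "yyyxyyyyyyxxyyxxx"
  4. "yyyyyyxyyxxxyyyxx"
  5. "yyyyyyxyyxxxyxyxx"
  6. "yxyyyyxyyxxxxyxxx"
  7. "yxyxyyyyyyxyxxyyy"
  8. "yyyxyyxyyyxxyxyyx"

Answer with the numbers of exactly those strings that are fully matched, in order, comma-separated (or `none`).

1, 2, 3, 4, 5, 6, 7, 8

1 → match
2 → match
3 → match
4 → match
5 → match
6 → match
7 → match
8 → match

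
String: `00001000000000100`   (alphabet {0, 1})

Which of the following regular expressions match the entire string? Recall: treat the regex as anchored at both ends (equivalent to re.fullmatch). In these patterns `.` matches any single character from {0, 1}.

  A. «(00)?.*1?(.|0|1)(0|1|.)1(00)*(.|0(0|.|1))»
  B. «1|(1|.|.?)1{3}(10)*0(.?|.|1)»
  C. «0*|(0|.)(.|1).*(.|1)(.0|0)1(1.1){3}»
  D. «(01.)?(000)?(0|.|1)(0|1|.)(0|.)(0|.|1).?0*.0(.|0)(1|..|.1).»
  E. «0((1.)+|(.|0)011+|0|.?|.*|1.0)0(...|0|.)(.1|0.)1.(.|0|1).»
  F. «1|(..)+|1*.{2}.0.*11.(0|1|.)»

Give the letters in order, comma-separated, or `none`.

A → match
B → no match
C → no match
D → match
E → no match
F → no match

A, D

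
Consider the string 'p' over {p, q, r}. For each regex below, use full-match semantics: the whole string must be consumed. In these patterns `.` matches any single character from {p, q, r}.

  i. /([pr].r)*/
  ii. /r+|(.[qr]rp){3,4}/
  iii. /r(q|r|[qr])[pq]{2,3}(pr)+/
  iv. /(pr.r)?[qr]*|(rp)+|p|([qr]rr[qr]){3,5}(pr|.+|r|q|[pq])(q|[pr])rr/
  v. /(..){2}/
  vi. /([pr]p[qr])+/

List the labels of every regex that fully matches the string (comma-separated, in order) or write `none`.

i → no match
ii → no match
iii → no match — must start with 'r'
iv → match
v → no match
vi → no match

iv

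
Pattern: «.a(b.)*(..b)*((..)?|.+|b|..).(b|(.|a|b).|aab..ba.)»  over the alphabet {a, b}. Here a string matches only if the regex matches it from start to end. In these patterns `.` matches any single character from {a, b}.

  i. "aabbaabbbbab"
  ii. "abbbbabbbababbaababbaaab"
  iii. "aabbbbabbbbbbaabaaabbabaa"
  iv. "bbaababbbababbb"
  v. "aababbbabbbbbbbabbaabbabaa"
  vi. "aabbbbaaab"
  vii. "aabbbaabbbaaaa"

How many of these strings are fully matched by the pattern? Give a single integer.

5

i → match
ii → no match
iii → match
iv → no match
v → match
vi → match
vii → match
Total matched: 5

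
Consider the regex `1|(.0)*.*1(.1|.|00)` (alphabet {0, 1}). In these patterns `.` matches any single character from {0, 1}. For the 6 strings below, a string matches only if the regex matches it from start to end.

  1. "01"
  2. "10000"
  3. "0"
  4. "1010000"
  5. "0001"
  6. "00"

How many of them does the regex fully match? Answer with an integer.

0

1. "01" → no match
2. "10000" → no match
3. "0" → no match
4. "1010000" → no match
5. "0001" → no match
6. "00" → no match
Total matched: 0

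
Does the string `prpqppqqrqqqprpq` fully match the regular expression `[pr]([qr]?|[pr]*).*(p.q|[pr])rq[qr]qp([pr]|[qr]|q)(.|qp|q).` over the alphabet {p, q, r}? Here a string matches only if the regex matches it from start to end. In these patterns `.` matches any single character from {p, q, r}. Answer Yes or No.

Yes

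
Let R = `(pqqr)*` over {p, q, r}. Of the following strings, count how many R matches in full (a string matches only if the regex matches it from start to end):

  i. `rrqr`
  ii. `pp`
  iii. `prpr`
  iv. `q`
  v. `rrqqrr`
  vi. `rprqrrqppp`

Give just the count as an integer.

0

i. `rrqr` → no match
ii. `pp` → no match
iii. `prpr` → no match
iv. `q` → no match
v. `rrqqrr` → no match
vi. `rprqrrqppp` → no match
Total matched: 0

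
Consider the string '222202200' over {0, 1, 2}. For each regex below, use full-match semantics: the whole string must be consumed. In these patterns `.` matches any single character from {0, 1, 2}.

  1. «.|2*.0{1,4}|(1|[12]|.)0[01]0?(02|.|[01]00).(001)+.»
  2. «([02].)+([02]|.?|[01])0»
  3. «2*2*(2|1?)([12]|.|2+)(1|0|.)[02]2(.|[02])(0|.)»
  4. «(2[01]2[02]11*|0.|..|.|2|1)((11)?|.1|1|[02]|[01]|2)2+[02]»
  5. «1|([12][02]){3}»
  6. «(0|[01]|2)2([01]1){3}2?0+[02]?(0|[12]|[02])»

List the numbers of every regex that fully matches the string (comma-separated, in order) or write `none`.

1 → no match
2 → match
3 → match
4 → no match
5 → no match
6 → no match

2, 3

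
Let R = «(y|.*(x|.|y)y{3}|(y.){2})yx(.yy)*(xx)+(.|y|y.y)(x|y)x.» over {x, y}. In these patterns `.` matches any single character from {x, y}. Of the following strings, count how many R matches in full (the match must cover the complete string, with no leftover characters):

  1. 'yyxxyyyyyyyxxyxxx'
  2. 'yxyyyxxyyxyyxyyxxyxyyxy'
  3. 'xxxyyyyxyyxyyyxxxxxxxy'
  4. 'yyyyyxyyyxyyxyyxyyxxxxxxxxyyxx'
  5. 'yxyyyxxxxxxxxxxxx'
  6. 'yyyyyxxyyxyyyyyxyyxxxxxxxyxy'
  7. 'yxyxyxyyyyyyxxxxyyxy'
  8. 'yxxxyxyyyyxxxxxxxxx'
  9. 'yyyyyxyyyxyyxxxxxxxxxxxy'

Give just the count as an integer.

6

1 → no match
2 → match
3 → no match
4 → match
5 → no match
6 → match
7 → match
8 → match
9 → match
Total matched: 6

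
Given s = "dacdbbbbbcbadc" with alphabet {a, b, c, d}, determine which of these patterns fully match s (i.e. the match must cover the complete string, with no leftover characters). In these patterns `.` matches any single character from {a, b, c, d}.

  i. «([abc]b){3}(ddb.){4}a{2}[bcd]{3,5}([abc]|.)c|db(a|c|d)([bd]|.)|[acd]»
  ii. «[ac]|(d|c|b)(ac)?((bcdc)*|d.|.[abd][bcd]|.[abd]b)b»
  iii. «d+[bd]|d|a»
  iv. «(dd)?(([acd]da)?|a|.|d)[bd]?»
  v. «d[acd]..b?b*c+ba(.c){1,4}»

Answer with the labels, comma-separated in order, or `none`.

i → no match
ii → no match
iii → no match
iv → no match
v → match

v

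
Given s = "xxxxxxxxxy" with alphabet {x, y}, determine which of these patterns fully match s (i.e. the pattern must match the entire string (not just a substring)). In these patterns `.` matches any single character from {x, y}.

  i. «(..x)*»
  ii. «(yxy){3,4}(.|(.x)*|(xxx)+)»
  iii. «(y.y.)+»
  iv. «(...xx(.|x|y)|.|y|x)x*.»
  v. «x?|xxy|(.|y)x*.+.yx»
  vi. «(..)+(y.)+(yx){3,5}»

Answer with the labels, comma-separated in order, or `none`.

i → no match
ii → no match — must start with "yxy"
iii → no match — must start with "y"
iv → match
v → no match
vi → no match — must end with "yx"

iv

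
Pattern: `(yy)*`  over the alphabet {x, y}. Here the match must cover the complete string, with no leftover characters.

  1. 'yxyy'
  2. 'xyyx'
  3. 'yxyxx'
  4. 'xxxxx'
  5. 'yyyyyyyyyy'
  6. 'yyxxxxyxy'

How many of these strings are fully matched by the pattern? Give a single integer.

1 → no match
2 → no match
3 → no match
4 → no match
5 → match
6 → no match
Total matched: 1

1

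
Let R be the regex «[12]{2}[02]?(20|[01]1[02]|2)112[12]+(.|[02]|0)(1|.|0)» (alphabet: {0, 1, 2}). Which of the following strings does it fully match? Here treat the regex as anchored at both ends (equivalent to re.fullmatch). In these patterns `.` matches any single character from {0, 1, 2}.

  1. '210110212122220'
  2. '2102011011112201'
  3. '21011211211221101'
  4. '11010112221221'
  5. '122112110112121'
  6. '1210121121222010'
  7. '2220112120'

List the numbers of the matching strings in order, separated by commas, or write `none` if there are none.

3, 4, 7

1 → no match
2 → no match
3 → match
4 → match
5 → no match
6 → no match
7 → match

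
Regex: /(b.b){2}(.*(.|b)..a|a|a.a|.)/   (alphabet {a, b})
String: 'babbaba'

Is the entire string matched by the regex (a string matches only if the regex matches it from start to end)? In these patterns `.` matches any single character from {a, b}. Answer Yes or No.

Yes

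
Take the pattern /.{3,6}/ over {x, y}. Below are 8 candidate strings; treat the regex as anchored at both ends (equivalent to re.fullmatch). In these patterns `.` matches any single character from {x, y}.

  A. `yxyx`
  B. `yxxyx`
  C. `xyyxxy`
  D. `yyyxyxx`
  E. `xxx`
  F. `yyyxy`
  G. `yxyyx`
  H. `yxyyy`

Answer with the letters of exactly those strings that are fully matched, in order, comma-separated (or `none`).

A. `yxyx` → match
B. `yxxyx` → match
C. `xyyxxy` → match
D. `yyyxyxx` → no match
E. `xxx` → match
F. `yyyxy` → match
G. `yxyyx` → match
H. `yxyyy` → match

A, B, C, E, F, G, H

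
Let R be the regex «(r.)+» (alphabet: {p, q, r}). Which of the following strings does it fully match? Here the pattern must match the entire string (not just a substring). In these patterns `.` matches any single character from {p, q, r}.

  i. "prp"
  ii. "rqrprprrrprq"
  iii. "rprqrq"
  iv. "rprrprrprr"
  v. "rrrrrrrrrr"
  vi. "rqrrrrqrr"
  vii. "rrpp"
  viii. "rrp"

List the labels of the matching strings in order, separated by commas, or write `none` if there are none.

i. "prp" → no match — must start with "r"
ii. "rqrprprrrprq" → match
iii. "rprqrq" → match
iv. "rprrprrprr" → no match
v. "rrrrrrrrrr" → match
vi. "rqrrrrqrr" → no match
vii. "rrpp" → no match
viii. "rrp" → no match

ii, iii, v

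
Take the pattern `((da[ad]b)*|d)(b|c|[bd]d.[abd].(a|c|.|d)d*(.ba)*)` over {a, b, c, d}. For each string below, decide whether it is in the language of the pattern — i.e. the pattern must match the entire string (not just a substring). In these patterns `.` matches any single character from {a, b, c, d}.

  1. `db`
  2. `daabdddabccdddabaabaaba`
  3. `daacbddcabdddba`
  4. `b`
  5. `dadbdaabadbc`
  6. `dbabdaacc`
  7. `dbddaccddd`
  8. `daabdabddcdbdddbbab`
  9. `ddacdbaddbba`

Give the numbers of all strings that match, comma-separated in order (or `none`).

1. `db` → match
2 → no match
3 → no match
4. `b` → match
5. `dadbdaabadbc` → no match
6. `dbabdaacc` → no match
7. `dbddaccddd` → match
8 → no match
9. `ddacdbaddbba` → no match

1, 4, 7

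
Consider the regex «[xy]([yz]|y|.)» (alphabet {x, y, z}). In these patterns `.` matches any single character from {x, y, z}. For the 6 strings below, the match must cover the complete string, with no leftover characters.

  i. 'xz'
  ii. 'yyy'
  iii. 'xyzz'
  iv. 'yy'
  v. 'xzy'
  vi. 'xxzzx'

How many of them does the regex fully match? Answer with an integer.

i → match
ii → no match
iii → no match
iv → match
v → no match
vi → no match
Total matched: 2

2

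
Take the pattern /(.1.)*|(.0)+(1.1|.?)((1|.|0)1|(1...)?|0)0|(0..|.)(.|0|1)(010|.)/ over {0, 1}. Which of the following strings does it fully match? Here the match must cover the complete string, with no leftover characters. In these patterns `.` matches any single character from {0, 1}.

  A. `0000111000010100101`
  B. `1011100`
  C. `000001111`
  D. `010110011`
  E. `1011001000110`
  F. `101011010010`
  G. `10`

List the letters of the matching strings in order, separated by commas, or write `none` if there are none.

B, D

A → no match
B → match
C → no match
D → match
E → no match
F → no match
G → no match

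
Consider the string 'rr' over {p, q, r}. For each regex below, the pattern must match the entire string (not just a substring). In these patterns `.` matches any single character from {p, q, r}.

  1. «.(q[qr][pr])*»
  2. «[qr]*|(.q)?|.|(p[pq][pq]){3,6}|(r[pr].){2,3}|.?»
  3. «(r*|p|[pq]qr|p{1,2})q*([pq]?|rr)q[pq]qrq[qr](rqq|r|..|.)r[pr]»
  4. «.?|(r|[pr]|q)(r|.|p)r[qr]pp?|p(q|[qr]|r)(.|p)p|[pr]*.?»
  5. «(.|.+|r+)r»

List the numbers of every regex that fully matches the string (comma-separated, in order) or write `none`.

1 → no match
2 → match
3 → no match
4 → match
5 → match

2, 4, 5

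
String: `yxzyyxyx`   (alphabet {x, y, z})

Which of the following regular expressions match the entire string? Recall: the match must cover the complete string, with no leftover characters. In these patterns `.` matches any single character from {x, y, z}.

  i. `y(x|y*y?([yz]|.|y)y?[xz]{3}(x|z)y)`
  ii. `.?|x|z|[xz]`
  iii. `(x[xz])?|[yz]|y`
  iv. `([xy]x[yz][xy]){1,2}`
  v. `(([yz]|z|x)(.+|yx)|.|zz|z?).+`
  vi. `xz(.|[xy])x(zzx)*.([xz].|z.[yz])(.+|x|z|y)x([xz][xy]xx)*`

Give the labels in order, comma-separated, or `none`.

iv, v

i → no match
ii → no match
iii → no match
iv → match
v → match
vi → no match — must start with `xz`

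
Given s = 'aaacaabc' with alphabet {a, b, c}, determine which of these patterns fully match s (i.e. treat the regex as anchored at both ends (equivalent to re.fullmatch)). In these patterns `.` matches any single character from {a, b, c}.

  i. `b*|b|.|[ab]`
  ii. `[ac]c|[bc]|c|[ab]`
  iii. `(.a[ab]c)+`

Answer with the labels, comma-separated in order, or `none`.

i → no match
ii → no match
iii → match

iii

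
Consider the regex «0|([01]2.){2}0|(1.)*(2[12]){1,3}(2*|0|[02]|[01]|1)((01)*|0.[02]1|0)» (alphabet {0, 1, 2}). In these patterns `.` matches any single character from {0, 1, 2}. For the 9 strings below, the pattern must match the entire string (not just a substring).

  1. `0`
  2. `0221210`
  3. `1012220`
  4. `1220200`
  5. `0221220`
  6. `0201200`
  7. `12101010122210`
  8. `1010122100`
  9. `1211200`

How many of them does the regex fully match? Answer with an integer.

9

1. `0` → match
2. `0221210` → match
3. `1012220` → match
4. `1220200` → match
5. `0221220` → match
6. `0201200` → match
7 → match
8. `1010122100` → match
9. `1211200` → match
Total matched: 9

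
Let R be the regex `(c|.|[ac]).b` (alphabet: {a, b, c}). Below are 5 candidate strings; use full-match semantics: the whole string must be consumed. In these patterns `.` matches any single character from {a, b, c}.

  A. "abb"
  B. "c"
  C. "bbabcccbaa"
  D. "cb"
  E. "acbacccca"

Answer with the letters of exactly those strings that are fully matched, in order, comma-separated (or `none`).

A. "abb" → match
B. "c" → no match — must end with "b"
C. "bbabcccbaa" → no match — must end with "b"
D. "cb" → no match
E. "acbacccca" → no match — must end with "b"

A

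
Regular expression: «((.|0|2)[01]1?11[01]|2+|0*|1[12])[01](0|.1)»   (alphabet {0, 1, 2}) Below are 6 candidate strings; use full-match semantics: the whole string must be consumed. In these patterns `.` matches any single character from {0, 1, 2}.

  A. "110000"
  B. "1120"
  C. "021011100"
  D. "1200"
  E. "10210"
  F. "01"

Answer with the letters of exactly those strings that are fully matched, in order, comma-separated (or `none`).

A → no match
B → no match
C → no match
D → match
E → no match
F → no match

D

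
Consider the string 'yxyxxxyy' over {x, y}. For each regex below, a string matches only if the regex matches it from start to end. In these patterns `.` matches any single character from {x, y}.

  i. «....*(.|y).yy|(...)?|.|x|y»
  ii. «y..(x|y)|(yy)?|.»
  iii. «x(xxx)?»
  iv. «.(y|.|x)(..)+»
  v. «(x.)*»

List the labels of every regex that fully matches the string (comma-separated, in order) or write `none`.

i → match
ii → no match
iii → no match — must start with 'x'
iv → match
v → no match

i, iv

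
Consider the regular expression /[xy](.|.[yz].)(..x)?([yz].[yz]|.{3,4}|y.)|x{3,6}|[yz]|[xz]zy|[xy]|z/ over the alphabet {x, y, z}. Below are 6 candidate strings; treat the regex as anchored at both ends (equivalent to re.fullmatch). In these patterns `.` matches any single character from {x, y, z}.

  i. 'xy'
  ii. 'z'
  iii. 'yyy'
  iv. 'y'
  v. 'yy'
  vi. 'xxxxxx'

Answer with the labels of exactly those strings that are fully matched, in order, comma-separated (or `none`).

i → no match
ii → match
iii → no match
iv → match
v → no match
vi → match

ii, iv, vi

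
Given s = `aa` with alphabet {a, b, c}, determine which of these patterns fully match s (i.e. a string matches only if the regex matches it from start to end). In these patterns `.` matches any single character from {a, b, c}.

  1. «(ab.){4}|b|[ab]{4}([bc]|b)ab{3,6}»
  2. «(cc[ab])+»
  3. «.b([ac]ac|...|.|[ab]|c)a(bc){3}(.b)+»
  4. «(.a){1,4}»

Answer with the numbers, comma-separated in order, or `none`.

4

1 → no match
2 → no match — must start with `cc`
3 → no match — must end with `b`
4 → match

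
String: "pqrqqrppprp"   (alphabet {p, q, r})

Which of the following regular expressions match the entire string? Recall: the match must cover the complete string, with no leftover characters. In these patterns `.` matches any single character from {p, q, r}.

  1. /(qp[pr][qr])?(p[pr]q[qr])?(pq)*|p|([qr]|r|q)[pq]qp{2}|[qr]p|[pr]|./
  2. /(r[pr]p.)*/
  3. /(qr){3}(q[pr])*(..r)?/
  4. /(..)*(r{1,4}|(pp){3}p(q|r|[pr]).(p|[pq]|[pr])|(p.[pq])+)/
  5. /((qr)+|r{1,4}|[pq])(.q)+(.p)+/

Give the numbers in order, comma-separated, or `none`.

4

1 → no match
2 → no match
3 → no match — must start with "qr"
4 → match
5 → no match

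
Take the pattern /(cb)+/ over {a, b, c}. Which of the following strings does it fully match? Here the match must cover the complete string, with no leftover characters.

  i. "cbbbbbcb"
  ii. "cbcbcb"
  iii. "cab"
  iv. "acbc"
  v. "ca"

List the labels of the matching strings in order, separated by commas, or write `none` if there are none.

i → no match
ii → match
iii → no match — must start with "cb"
iv → no match — must start with "cb"
v → no match — must start with "cb"

ii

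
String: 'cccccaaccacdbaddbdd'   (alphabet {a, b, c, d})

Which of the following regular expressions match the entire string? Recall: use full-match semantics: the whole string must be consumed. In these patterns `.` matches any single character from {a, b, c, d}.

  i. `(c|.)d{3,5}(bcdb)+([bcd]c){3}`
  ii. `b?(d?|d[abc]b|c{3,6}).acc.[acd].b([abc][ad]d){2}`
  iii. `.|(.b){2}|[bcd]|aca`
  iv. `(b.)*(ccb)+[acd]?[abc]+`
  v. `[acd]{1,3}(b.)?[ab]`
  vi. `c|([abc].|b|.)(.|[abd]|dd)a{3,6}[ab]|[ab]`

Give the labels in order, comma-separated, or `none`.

i → no match — must end with 'c'
ii → match
iii → no match
iv → no match
v → no match
vi → no match

ii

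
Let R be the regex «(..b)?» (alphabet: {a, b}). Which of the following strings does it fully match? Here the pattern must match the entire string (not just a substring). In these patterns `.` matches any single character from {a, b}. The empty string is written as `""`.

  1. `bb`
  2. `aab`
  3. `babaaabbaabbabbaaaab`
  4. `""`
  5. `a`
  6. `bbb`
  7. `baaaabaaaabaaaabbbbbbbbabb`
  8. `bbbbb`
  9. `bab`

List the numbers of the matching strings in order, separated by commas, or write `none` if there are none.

1 → no match
2 → match
3 → no match
4 → match
5 → no match
6 → match
7 → no match
8 → no match
9 → match

2, 4, 6, 9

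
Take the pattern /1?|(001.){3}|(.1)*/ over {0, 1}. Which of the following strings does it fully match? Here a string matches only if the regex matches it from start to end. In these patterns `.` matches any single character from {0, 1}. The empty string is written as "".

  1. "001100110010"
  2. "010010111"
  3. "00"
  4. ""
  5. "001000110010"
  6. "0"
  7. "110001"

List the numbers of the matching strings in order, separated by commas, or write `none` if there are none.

1 → match
2 → no match
3 → no match
4 → match
5 → match
6 → no match
7 → no match

1, 4, 5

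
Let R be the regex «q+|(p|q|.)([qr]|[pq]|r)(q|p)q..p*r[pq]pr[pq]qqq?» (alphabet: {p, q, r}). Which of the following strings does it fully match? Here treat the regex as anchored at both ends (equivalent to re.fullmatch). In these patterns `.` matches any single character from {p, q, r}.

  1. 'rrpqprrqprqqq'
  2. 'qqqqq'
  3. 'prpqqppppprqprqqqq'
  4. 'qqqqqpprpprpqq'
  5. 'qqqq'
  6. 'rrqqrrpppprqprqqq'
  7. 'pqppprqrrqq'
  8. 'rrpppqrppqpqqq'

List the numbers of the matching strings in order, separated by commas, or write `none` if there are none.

1 → match
2 → match
3 → match
4 → match
5 → match
6 → match
7 → no match
8 → no match

1, 2, 3, 4, 5, 6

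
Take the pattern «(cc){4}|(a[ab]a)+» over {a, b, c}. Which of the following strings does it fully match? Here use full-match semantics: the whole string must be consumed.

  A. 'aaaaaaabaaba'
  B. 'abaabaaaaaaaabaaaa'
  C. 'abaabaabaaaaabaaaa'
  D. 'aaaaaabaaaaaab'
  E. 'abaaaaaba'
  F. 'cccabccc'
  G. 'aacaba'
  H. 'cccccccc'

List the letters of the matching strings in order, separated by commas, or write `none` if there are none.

A, B, C, E, H

A → match
B → match
C → match
D → no match
E → match
F → no match
G → no match
H → match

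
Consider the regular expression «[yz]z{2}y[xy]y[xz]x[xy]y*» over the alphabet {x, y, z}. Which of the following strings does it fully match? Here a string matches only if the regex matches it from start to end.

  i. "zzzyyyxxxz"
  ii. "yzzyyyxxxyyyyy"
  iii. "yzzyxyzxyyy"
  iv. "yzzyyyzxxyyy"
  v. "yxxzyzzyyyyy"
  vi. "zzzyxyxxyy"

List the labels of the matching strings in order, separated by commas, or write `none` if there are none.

i → no match
ii → match
iii → match
iv → match
v → no match
vi → match

ii, iii, iv, vi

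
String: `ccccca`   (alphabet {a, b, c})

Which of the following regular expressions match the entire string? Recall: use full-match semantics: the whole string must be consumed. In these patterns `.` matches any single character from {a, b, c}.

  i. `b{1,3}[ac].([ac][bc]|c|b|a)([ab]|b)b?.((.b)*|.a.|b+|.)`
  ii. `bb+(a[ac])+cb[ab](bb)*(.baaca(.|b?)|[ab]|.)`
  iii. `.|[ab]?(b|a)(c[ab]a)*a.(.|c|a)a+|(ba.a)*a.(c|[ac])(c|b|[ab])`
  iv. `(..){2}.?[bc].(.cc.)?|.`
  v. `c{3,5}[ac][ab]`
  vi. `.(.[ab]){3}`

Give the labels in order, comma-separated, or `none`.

iv, v

i → no match — must start with `b`
ii → no match — must start with `bb`
iii → no match
iv → match
v → match
vi → no match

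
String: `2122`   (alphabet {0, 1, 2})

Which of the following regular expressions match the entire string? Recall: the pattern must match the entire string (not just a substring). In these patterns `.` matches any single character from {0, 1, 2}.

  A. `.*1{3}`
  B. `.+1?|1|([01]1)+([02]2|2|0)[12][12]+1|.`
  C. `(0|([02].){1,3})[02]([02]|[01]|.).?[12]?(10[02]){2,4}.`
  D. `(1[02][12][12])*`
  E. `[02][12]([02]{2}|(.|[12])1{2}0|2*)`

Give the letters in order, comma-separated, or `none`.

A → no match — must end with `1`
B → match
C → no match
D → no match
E → match

B, E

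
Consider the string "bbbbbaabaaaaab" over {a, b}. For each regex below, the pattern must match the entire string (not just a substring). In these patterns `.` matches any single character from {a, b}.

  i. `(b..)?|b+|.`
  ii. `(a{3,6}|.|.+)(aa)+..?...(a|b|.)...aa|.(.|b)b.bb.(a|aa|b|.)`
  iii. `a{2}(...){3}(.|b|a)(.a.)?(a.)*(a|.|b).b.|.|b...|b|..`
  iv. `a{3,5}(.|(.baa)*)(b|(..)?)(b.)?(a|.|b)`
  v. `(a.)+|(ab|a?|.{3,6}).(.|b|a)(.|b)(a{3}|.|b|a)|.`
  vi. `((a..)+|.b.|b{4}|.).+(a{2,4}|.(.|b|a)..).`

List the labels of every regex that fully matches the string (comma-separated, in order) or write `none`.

vi

i → no match
ii → no match
iii → no match
iv → no match — must start with "a"
v → no match
vi → match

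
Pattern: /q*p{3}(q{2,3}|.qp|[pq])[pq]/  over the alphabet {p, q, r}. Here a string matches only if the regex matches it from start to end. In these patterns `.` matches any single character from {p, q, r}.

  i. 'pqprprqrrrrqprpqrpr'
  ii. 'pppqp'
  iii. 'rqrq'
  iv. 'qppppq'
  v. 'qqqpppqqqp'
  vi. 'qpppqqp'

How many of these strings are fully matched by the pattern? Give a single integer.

4

i → no match
ii → match
iii → no match
iv → match
v → match
vi → match
Total matched: 4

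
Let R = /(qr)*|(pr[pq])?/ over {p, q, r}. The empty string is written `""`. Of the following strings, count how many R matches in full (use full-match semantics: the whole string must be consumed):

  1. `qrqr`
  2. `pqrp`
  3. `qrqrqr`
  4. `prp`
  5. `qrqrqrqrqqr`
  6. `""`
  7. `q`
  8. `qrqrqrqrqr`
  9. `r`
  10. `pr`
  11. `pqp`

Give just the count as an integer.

5

1 → match
2 → no match
3 → match
4 → match
5 → no match
6 → match
7 → no match
8 → match
9 → no match
10 → no match
11 → no match
Total matched: 5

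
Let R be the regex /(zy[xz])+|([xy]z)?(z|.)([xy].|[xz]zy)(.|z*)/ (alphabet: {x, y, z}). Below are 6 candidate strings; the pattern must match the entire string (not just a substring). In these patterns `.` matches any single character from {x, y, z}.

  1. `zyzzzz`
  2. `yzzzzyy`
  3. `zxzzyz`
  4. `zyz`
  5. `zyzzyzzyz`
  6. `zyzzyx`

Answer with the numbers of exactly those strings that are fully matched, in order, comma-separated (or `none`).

1. `zyzzzz` → match
2. `yzzzzyy` → match
3. `zxzzyz` → no match
4. `zyz` → match
5. `zyzzyzzyz` → match
6. `zyzzyx` → match

1, 2, 4, 5, 6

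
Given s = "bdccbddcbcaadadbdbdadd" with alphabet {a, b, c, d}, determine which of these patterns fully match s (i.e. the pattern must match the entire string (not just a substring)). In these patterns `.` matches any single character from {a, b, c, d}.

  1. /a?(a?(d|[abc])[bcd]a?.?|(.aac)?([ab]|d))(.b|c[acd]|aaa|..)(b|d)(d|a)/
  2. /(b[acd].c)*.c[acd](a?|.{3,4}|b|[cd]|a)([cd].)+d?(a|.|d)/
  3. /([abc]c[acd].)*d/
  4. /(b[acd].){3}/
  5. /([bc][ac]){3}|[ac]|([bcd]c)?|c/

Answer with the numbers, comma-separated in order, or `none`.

1 → no match
2 → match
3 → no match
4 → no match
5 → no match

2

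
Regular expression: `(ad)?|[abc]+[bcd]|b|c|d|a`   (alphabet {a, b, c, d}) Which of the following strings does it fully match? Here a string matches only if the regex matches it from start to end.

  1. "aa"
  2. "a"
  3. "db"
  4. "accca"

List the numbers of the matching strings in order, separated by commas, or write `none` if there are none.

1 → no match
2 → match
3 → no match
4 → no match

2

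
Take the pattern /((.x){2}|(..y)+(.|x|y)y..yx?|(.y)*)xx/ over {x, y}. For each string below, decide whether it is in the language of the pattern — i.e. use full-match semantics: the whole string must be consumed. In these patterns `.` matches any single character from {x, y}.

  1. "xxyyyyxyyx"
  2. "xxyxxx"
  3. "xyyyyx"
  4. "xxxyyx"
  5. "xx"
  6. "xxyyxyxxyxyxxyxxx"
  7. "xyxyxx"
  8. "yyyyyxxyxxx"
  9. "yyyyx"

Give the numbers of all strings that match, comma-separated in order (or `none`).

1. "xxyyyyxyyx" → no match — must end with "xx"
2. "xxyxxx" → match
3. "xyyyyx" → no match — must end with "xx"
4. "xxxyyx" → no match — must end with "xx"
5. "xx" → match
6 → match
7. "xyxyxx" → match
8. "yyyyyxxyxxx" → match
9. "yyyyx" → no match — must end with "xx"

2, 5, 6, 7, 8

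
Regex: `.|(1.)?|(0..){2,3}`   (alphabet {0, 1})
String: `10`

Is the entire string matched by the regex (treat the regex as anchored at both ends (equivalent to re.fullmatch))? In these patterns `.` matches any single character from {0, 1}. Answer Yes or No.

Yes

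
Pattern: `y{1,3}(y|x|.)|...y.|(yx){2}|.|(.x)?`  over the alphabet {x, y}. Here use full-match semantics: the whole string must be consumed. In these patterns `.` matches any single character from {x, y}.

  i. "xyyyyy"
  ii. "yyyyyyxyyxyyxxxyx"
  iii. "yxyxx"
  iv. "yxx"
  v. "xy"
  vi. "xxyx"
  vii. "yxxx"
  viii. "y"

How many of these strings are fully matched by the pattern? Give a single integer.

i → no match
ii → no match
iii → no match
iv → no match
v → no match
vi → no match
vii → no match
viii → match
Total matched: 1

1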